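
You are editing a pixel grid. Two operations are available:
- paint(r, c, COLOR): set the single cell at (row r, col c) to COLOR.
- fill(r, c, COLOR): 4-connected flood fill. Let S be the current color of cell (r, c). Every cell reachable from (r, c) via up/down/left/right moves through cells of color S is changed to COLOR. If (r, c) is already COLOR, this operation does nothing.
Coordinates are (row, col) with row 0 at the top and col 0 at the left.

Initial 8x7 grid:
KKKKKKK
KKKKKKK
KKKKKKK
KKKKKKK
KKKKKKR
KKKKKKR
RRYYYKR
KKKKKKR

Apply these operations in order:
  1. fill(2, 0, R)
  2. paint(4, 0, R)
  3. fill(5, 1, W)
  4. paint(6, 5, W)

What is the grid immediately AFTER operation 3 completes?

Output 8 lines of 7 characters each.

After op 1 fill(2,0,R) [47 cells changed]:
RRRRRRR
RRRRRRR
RRRRRRR
RRRRRRR
RRRRRRR
RRRRRRR
RRYYYRR
RRRRRRR
After op 2 paint(4,0,R):
RRRRRRR
RRRRRRR
RRRRRRR
RRRRRRR
RRRRRRR
RRRRRRR
RRYYYRR
RRRRRRR
After op 3 fill(5,1,W) [53 cells changed]:
WWWWWWW
WWWWWWW
WWWWWWW
WWWWWWW
WWWWWWW
WWWWWWW
WWYYYWW
WWWWWWW

Answer: WWWWWWW
WWWWWWW
WWWWWWW
WWWWWWW
WWWWWWW
WWWWWWW
WWYYYWW
WWWWWWW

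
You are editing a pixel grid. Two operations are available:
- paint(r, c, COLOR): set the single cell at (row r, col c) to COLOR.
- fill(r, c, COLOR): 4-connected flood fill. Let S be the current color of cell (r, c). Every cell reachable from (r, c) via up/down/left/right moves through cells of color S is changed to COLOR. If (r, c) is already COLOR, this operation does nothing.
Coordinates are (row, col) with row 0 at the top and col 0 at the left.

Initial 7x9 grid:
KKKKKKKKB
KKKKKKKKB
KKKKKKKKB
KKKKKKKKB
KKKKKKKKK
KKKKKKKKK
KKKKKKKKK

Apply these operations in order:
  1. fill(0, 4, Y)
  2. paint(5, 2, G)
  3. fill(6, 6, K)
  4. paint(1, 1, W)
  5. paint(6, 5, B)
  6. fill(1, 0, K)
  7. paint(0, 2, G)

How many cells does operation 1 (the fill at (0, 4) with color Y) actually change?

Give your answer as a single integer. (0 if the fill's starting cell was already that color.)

Answer: 59

Derivation:
After op 1 fill(0,4,Y) [59 cells changed]:
YYYYYYYYB
YYYYYYYYB
YYYYYYYYB
YYYYYYYYB
YYYYYYYYY
YYYYYYYYY
YYYYYYYYY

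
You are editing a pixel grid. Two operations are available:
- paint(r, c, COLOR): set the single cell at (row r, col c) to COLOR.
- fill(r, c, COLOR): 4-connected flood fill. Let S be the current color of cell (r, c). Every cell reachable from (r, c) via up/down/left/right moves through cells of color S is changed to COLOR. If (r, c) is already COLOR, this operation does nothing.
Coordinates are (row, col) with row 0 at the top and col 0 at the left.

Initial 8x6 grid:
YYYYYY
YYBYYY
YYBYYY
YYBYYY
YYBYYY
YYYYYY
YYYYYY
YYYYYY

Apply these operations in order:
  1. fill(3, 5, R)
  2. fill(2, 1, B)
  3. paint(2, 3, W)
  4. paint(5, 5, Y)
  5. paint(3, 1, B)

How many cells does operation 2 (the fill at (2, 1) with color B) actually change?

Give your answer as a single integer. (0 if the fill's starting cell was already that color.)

Answer: 44

Derivation:
After op 1 fill(3,5,R) [44 cells changed]:
RRRRRR
RRBRRR
RRBRRR
RRBRRR
RRBRRR
RRRRRR
RRRRRR
RRRRRR
After op 2 fill(2,1,B) [44 cells changed]:
BBBBBB
BBBBBB
BBBBBB
BBBBBB
BBBBBB
BBBBBB
BBBBBB
BBBBBB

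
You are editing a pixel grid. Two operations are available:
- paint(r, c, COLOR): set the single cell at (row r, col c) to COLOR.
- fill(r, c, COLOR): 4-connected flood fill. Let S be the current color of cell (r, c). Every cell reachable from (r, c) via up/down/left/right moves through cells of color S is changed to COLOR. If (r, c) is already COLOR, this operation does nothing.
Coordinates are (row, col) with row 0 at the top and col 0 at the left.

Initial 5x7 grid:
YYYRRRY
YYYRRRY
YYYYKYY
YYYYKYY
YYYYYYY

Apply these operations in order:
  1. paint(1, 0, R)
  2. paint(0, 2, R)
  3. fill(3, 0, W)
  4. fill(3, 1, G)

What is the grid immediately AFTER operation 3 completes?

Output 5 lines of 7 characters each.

After op 1 paint(1,0,R):
YYYRRRY
RYYRRRY
YYYYKYY
YYYYKYY
YYYYYYY
After op 2 paint(0,2,R):
YYRRRRY
RYYRRRY
YYYYKYY
YYYYKYY
YYYYYYY
After op 3 fill(3,0,W) [25 cells changed]:
WWRRRRW
RWWRRRW
WWWWKWW
WWWWKWW
WWWWWWW

Answer: WWRRRRW
RWWRRRW
WWWWKWW
WWWWKWW
WWWWWWW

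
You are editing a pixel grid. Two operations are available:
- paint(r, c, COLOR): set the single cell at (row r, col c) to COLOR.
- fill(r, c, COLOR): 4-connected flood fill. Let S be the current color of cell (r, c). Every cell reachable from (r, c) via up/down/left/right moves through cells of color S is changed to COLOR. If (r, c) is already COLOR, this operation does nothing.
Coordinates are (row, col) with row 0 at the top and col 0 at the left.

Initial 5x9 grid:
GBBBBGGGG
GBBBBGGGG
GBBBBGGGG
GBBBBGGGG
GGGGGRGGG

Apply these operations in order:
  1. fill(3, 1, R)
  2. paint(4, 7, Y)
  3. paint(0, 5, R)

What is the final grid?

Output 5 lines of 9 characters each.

After op 1 fill(3,1,R) [16 cells changed]:
GRRRRGGGG
GRRRRGGGG
GRRRRGGGG
GRRRRGGGG
GGGGGRGGG
After op 2 paint(4,7,Y):
GRRRRGGGG
GRRRRGGGG
GRRRRGGGG
GRRRRGGGG
GGGGGRGYG
After op 3 paint(0,5,R):
GRRRRRGGG
GRRRRGGGG
GRRRRGGGG
GRRRRGGGG
GGGGGRGYG

Answer: GRRRRRGGG
GRRRRGGGG
GRRRRGGGG
GRRRRGGGG
GGGGGRGYG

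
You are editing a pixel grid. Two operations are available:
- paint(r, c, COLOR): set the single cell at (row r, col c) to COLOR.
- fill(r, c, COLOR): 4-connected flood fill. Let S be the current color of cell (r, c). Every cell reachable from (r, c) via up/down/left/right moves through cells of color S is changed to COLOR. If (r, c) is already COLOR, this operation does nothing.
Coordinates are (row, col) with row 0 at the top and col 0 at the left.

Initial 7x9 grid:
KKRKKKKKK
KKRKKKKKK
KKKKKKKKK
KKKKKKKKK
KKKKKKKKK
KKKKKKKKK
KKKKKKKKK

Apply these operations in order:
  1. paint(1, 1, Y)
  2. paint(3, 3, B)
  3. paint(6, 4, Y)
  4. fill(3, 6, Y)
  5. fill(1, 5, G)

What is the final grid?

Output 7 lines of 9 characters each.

After op 1 paint(1,1,Y):
KKRKKKKKK
KYRKKKKKK
KKKKKKKKK
KKKKKKKKK
KKKKKKKKK
KKKKKKKKK
KKKKKKKKK
After op 2 paint(3,3,B):
KKRKKKKKK
KYRKKKKKK
KKKKKKKKK
KKKBKKKKK
KKKKKKKKK
KKKKKKKKK
KKKKKKKKK
After op 3 paint(6,4,Y):
KKRKKKKKK
KYRKKKKKK
KKKKKKKKK
KKKBKKKKK
KKKKKKKKK
KKKKKKKKK
KKKKYKKKK
After op 4 fill(3,6,Y) [58 cells changed]:
YYRYYYYYY
YYRYYYYYY
YYYYYYYYY
YYYBYYYYY
YYYYYYYYY
YYYYYYYYY
YYYYYYYYY
After op 5 fill(1,5,G) [60 cells changed]:
GGRGGGGGG
GGRGGGGGG
GGGGGGGGG
GGGBGGGGG
GGGGGGGGG
GGGGGGGGG
GGGGGGGGG

Answer: GGRGGGGGG
GGRGGGGGG
GGGGGGGGG
GGGBGGGGG
GGGGGGGGG
GGGGGGGGG
GGGGGGGGG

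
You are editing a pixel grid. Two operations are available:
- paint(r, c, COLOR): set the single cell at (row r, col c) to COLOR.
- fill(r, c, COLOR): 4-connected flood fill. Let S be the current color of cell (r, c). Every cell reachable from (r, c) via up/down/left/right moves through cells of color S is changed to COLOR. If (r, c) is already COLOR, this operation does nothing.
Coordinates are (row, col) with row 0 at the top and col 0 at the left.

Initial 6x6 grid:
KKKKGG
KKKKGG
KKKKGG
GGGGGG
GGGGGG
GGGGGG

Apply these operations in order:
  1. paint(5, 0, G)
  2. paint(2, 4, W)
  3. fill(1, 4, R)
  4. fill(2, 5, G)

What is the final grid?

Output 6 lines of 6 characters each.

Answer: KKKKGG
KKKKGG
KKKKWG
GGGGGG
GGGGGG
GGGGGG

Derivation:
After op 1 paint(5,0,G):
KKKKGG
KKKKGG
KKKKGG
GGGGGG
GGGGGG
GGGGGG
After op 2 paint(2,4,W):
KKKKGG
KKKKGG
KKKKWG
GGGGGG
GGGGGG
GGGGGG
After op 3 fill(1,4,R) [23 cells changed]:
KKKKRR
KKKKRR
KKKKWR
RRRRRR
RRRRRR
RRRRRR
After op 4 fill(2,5,G) [23 cells changed]:
KKKKGG
KKKKGG
KKKKWG
GGGGGG
GGGGGG
GGGGGG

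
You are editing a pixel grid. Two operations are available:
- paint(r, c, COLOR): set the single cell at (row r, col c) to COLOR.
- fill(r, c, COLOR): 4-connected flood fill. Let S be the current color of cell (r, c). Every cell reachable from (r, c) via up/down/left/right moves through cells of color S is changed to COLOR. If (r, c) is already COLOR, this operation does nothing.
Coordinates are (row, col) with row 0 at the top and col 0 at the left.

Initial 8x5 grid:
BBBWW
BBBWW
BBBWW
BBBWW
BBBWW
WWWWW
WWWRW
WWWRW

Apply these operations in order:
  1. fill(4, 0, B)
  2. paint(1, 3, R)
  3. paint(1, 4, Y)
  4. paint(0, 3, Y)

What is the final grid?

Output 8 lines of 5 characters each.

Answer: BBBYW
BBBRY
BBBWW
BBBWW
BBBWW
WWWWW
WWWRW
WWWRW

Derivation:
After op 1 fill(4,0,B) [0 cells changed]:
BBBWW
BBBWW
BBBWW
BBBWW
BBBWW
WWWWW
WWWRW
WWWRW
After op 2 paint(1,3,R):
BBBWW
BBBRW
BBBWW
BBBWW
BBBWW
WWWWW
WWWRW
WWWRW
After op 3 paint(1,4,Y):
BBBWW
BBBRY
BBBWW
BBBWW
BBBWW
WWWWW
WWWRW
WWWRW
After op 4 paint(0,3,Y):
BBBYW
BBBRY
BBBWW
BBBWW
BBBWW
WWWWW
WWWRW
WWWRW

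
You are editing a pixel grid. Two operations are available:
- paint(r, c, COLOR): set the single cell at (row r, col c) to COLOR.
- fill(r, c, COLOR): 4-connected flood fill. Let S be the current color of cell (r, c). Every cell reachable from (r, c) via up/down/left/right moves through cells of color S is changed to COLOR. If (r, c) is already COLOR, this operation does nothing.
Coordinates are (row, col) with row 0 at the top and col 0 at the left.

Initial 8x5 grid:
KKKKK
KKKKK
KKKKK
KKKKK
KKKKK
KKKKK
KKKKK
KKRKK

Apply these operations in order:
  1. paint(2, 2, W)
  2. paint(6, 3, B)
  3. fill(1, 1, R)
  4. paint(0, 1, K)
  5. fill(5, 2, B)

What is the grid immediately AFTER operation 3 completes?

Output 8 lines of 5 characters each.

After op 1 paint(2,2,W):
KKKKK
KKKKK
KKWKK
KKKKK
KKKKK
KKKKK
KKKKK
KKRKK
After op 2 paint(6,3,B):
KKKKK
KKKKK
KKWKK
KKKKK
KKKKK
KKKKK
KKKBK
KKRKK
After op 3 fill(1,1,R) [37 cells changed]:
RRRRR
RRRRR
RRWRR
RRRRR
RRRRR
RRRRR
RRRBR
RRRRR

Answer: RRRRR
RRRRR
RRWRR
RRRRR
RRRRR
RRRRR
RRRBR
RRRRR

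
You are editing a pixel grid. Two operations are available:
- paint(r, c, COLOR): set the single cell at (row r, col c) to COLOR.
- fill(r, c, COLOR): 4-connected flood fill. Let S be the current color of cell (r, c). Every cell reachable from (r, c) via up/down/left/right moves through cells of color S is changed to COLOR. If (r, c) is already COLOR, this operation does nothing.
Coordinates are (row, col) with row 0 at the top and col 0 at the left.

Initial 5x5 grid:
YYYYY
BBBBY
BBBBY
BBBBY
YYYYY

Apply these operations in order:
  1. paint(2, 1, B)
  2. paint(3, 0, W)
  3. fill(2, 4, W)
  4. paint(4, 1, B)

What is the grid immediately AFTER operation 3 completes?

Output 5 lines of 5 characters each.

Answer: WWWWW
BBBBW
BBBBW
WBBBW
WWWWW

Derivation:
After op 1 paint(2,1,B):
YYYYY
BBBBY
BBBBY
BBBBY
YYYYY
After op 2 paint(3,0,W):
YYYYY
BBBBY
BBBBY
WBBBY
YYYYY
After op 3 fill(2,4,W) [13 cells changed]:
WWWWW
BBBBW
BBBBW
WBBBW
WWWWW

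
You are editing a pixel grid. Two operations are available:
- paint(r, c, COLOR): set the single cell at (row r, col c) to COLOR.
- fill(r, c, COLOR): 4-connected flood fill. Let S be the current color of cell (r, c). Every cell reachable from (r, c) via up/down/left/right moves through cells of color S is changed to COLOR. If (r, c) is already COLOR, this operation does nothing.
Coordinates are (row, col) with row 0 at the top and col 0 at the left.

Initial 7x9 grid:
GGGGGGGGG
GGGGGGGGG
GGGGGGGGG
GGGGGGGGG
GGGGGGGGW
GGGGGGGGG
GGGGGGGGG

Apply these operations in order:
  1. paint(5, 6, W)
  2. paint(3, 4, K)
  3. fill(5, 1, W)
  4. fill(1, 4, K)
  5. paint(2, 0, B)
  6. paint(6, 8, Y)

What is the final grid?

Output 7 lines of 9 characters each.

After op 1 paint(5,6,W):
GGGGGGGGG
GGGGGGGGG
GGGGGGGGG
GGGGGGGGG
GGGGGGGGW
GGGGGGWGG
GGGGGGGGG
After op 2 paint(3,4,K):
GGGGGGGGG
GGGGGGGGG
GGGGGGGGG
GGGGKGGGG
GGGGGGGGW
GGGGGGWGG
GGGGGGGGG
After op 3 fill(5,1,W) [60 cells changed]:
WWWWWWWWW
WWWWWWWWW
WWWWWWWWW
WWWWKWWWW
WWWWWWWWW
WWWWWWWWW
WWWWWWWWW
After op 4 fill(1,4,K) [62 cells changed]:
KKKKKKKKK
KKKKKKKKK
KKKKKKKKK
KKKKKKKKK
KKKKKKKKK
KKKKKKKKK
KKKKKKKKK
After op 5 paint(2,0,B):
KKKKKKKKK
KKKKKKKKK
BKKKKKKKK
KKKKKKKKK
KKKKKKKKK
KKKKKKKKK
KKKKKKKKK
After op 6 paint(6,8,Y):
KKKKKKKKK
KKKKKKKKK
BKKKKKKKK
KKKKKKKKK
KKKKKKKKK
KKKKKKKKK
KKKKKKKKY

Answer: KKKKKKKKK
KKKKKKKKK
BKKKKKKKK
KKKKKKKKK
KKKKKKKKK
KKKKKKKKK
KKKKKKKKY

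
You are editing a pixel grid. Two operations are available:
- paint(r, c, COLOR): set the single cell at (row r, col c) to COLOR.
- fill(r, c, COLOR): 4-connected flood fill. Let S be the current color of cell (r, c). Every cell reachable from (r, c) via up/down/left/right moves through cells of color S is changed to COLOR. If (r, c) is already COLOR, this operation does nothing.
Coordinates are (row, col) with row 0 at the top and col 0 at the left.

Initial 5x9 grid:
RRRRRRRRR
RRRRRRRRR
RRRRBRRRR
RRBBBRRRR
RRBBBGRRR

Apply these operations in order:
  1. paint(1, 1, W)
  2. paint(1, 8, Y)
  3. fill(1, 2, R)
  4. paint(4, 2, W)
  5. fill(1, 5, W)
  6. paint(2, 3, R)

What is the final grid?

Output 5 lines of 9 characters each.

After op 1 paint(1,1,W):
RRRRRRRRR
RWRRRRRRR
RRRRBRRRR
RRBBBRRRR
RRBBBGRRR
After op 2 paint(1,8,Y):
RRRRRRRRR
RWRRRRRRY
RRRRBRRRR
RRBBBRRRR
RRBBBGRRR
After op 3 fill(1,2,R) [0 cells changed]:
RRRRRRRRR
RWRRRRRRY
RRRRBRRRR
RRBBBRRRR
RRBBBGRRR
After op 4 paint(4,2,W):
RRRRRRRRR
RWRRRRRRY
RRRRBRRRR
RRBBBRRRR
RRWBBGRRR
After op 5 fill(1,5,W) [35 cells changed]:
WWWWWWWWW
WWWWWWWWY
WWWWBWWWW
WWBBBWWWW
WWWBBGWWW
After op 6 paint(2,3,R):
WWWWWWWWW
WWWWWWWWY
WWWRBWWWW
WWBBBWWWW
WWWBBGWWW

Answer: WWWWWWWWW
WWWWWWWWY
WWWRBWWWW
WWBBBWWWW
WWWBBGWWW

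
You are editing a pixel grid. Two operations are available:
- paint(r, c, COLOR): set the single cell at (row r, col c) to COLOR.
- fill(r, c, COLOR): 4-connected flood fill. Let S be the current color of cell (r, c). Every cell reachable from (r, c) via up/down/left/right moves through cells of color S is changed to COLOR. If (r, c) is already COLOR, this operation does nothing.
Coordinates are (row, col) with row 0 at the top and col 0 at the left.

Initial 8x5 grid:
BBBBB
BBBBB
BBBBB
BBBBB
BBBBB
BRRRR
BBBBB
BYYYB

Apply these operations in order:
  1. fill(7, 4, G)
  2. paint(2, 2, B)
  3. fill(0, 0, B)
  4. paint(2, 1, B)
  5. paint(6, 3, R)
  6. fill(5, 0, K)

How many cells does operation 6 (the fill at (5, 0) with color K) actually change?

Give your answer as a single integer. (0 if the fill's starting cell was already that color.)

Answer: 30

Derivation:
After op 1 fill(7,4,G) [33 cells changed]:
GGGGG
GGGGG
GGGGG
GGGGG
GGGGG
GRRRR
GGGGG
GYYYG
After op 2 paint(2,2,B):
GGGGG
GGGGG
GGBGG
GGGGG
GGGGG
GRRRR
GGGGG
GYYYG
After op 3 fill(0,0,B) [32 cells changed]:
BBBBB
BBBBB
BBBBB
BBBBB
BBBBB
BRRRR
BBBBB
BYYYB
After op 4 paint(2,1,B):
BBBBB
BBBBB
BBBBB
BBBBB
BBBBB
BRRRR
BBBBB
BYYYB
After op 5 paint(6,3,R):
BBBBB
BBBBB
BBBBB
BBBBB
BBBBB
BRRRR
BBBRB
BYYYB
After op 6 fill(5,0,K) [30 cells changed]:
KKKKK
KKKKK
KKKKK
KKKKK
KKKKK
KRRRR
KKKRB
KYYYB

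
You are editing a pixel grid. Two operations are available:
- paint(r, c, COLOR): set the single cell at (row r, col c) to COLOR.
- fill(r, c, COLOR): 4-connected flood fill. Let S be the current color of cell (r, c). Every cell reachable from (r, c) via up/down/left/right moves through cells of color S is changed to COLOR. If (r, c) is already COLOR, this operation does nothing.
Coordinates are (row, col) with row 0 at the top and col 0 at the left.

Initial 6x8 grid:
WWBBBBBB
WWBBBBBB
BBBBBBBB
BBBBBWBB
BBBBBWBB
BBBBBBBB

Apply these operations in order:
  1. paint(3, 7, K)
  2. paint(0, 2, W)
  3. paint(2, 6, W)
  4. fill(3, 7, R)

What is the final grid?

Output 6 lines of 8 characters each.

Answer: WWWBBBBB
WWBBBBBB
BBBBBBWB
BBBBBWBR
BBBBBWBB
BBBBBBBB

Derivation:
After op 1 paint(3,7,K):
WWBBBBBB
WWBBBBBB
BBBBBBBB
BBBBBWBK
BBBBBWBB
BBBBBBBB
After op 2 paint(0,2,W):
WWWBBBBB
WWBBBBBB
BBBBBBBB
BBBBBWBK
BBBBBWBB
BBBBBBBB
After op 3 paint(2,6,W):
WWWBBBBB
WWBBBBBB
BBBBBBWB
BBBBBWBK
BBBBBWBB
BBBBBBBB
After op 4 fill(3,7,R) [1 cells changed]:
WWWBBBBB
WWBBBBBB
BBBBBBWB
BBBBBWBR
BBBBBWBB
BBBBBBBB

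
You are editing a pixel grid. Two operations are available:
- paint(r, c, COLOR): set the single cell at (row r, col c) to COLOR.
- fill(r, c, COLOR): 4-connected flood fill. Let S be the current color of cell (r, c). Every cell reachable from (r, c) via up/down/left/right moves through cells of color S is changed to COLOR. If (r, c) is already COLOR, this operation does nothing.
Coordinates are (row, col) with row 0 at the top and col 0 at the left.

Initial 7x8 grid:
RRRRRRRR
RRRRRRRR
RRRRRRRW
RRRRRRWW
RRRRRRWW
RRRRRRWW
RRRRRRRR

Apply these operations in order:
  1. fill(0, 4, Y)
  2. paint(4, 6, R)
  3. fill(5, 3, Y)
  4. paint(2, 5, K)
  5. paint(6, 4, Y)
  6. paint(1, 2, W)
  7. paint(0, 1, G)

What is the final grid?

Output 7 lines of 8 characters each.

Answer: YGYYYYYY
YYWYYYYY
YYYYYKYW
YYYYYYWW
YYYYYYRW
YYYYYYWW
YYYYYYYY

Derivation:
After op 1 fill(0,4,Y) [49 cells changed]:
YYYYYYYY
YYYYYYYY
YYYYYYYW
YYYYYYWW
YYYYYYWW
YYYYYYWW
YYYYYYYY
After op 2 paint(4,6,R):
YYYYYYYY
YYYYYYYY
YYYYYYYW
YYYYYYWW
YYYYYYRW
YYYYYYWW
YYYYYYYY
After op 3 fill(5,3,Y) [0 cells changed]:
YYYYYYYY
YYYYYYYY
YYYYYYYW
YYYYYYWW
YYYYYYRW
YYYYYYWW
YYYYYYYY
After op 4 paint(2,5,K):
YYYYYYYY
YYYYYYYY
YYYYYKYW
YYYYYYWW
YYYYYYRW
YYYYYYWW
YYYYYYYY
After op 5 paint(6,4,Y):
YYYYYYYY
YYYYYYYY
YYYYYKYW
YYYYYYWW
YYYYYYRW
YYYYYYWW
YYYYYYYY
After op 6 paint(1,2,W):
YYYYYYYY
YYWYYYYY
YYYYYKYW
YYYYYYWW
YYYYYYRW
YYYYYYWW
YYYYYYYY
After op 7 paint(0,1,G):
YGYYYYYY
YYWYYYYY
YYYYYKYW
YYYYYYWW
YYYYYYRW
YYYYYYWW
YYYYYYYY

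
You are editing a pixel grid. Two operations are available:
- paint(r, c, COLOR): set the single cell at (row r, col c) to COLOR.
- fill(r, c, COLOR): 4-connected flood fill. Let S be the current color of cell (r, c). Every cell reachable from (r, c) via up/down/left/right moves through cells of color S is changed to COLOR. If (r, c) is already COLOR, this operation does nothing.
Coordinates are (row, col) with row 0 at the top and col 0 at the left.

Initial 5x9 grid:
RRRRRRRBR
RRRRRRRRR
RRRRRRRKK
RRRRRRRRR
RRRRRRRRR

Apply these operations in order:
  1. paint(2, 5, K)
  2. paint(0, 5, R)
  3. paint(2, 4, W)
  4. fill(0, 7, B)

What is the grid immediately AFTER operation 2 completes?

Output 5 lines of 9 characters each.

After op 1 paint(2,5,K):
RRRRRRRBR
RRRRRRRRR
RRRRRKRKK
RRRRRRRRR
RRRRRRRRR
After op 2 paint(0,5,R):
RRRRRRRBR
RRRRRRRRR
RRRRRKRKK
RRRRRRRRR
RRRRRRRRR

Answer: RRRRRRRBR
RRRRRRRRR
RRRRRKRKK
RRRRRRRRR
RRRRRRRRR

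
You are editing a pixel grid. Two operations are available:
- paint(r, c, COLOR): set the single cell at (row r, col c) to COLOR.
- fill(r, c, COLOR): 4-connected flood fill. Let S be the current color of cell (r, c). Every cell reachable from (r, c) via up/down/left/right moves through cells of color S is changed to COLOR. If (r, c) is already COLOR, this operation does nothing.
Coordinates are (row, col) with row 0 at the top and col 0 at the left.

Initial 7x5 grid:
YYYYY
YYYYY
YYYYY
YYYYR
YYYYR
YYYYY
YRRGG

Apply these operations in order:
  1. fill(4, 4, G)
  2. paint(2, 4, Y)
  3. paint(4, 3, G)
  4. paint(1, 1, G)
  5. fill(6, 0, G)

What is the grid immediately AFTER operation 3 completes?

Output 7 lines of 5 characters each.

After op 1 fill(4,4,G) [2 cells changed]:
YYYYY
YYYYY
YYYYY
YYYYG
YYYYG
YYYYY
YRRGG
After op 2 paint(2,4,Y):
YYYYY
YYYYY
YYYYY
YYYYG
YYYYG
YYYYY
YRRGG
After op 3 paint(4,3,G):
YYYYY
YYYYY
YYYYY
YYYYG
YYYGG
YYYYY
YRRGG

Answer: YYYYY
YYYYY
YYYYY
YYYYG
YYYGG
YYYYY
YRRGG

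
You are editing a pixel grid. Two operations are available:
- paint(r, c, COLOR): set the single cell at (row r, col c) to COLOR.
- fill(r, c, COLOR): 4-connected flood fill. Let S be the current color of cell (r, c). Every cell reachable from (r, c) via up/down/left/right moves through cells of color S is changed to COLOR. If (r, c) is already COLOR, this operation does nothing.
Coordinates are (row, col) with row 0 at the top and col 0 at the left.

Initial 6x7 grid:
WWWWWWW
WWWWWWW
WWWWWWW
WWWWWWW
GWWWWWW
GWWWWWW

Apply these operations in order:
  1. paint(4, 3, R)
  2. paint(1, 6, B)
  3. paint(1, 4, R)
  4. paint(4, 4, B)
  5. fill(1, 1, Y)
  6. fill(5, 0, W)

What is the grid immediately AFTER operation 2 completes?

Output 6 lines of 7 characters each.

After op 1 paint(4,3,R):
WWWWWWW
WWWWWWW
WWWWWWW
WWWWWWW
GWWRWWW
GWWWWWW
After op 2 paint(1,6,B):
WWWWWWW
WWWWWWB
WWWWWWW
WWWWWWW
GWWRWWW
GWWWWWW

Answer: WWWWWWW
WWWWWWB
WWWWWWW
WWWWWWW
GWWRWWW
GWWWWWW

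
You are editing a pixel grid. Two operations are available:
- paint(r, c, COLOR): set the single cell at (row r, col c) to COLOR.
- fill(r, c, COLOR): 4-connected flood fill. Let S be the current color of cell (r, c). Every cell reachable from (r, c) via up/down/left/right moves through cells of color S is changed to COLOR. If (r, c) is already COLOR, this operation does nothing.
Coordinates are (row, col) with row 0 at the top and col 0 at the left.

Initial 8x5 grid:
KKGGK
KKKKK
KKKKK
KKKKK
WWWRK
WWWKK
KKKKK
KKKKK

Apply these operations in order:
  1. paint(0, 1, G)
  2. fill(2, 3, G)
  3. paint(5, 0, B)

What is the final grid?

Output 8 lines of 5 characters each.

Answer: GGGGG
GGGGG
GGGGG
GGGGG
WWWRG
BWWGG
GGGGG
GGGGG

Derivation:
After op 1 paint(0,1,G):
KGGGK
KKKKK
KKKKK
KKKKK
WWWRK
WWWKK
KKKKK
KKKKK
After op 2 fill(2,3,G) [30 cells changed]:
GGGGG
GGGGG
GGGGG
GGGGG
WWWRG
WWWGG
GGGGG
GGGGG
After op 3 paint(5,0,B):
GGGGG
GGGGG
GGGGG
GGGGG
WWWRG
BWWGG
GGGGG
GGGGG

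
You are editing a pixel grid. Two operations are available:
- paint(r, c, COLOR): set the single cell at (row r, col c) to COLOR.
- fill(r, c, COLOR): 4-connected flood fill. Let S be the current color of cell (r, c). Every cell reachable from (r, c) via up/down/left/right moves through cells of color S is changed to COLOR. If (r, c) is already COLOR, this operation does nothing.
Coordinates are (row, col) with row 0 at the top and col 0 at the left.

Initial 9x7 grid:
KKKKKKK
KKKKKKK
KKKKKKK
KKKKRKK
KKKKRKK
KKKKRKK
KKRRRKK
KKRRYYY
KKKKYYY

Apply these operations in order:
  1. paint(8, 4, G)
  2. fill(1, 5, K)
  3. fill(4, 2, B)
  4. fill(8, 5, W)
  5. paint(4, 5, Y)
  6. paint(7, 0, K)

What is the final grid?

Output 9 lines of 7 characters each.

After op 1 paint(8,4,G):
KKKKKKK
KKKKKKK
KKKKKKK
KKKKRKK
KKKKRKK
KKKKRKK
KKRRRKK
KKRRYYY
KKKKGYY
After op 2 fill(1,5,K) [0 cells changed]:
KKKKKKK
KKKKKKK
KKKKKKK
KKKKRKK
KKKKRKK
KKKKRKK
KKRRRKK
KKRRYYY
KKKKGYY
After op 3 fill(4,2,B) [49 cells changed]:
BBBBBBB
BBBBBBB
BBBBBBB
BBBBRBB
BBBBRBB
BBBBRBB
BBRRRBB
BBRRYYY
BBBBGYY
After op 4 fill(8,5,W) [5 cells changed]:
BBBBBBB
BBBBBBB
BBBBBBB
BBBBRBB
BBBBRBB
BBBBRBB
BBRRRBB
BBRRWWW
BBBBGWW
After op 5 paint(4,5,Y):
BBBBBBB
BBBBBBB
BBBBBBB
BBBBRBB
BBBBRYB
BBBBRBB
BBRRRBB
BBRRWWW
BBBBGWW
After op 6 paint(7,0,K):
BBBBBBB
BBBBBBB
BBBBBBB
BBBBRBB
BBBBRYB
BBBBRBB
BBRRRBB
KBRRWWW
BBBBGWW

Answer: BBBBBBB
BBBBBBB
BBBBBBB
BBBBRBB
BBBBRYB
BBBBRBB
BBRRRBB
KBRRWWW
BBBBGWW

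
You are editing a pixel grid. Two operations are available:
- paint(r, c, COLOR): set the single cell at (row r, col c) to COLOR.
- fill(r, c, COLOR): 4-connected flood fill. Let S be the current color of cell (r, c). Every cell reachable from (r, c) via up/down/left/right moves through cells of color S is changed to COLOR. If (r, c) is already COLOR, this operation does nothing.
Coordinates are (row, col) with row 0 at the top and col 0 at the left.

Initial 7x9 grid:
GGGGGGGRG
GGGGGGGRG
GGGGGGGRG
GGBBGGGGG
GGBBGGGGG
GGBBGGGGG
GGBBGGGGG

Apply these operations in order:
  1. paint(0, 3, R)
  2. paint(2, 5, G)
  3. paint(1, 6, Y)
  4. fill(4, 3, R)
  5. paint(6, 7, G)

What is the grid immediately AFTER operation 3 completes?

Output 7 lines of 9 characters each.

After op 1 paint(0,3,R):
GGGRGGGRG
GGGGGGGRG
GGGGGGGRG
GGBBGGGGG
GGBBGGGGG
GGBBGGGGG
GGBBGGGGG
After op 2 paint(2,5,G):
GGGRGGGRG
GGGGGGGRG
GGGGGGGRG
GGBBGGGGG
GGBBGGGGG
GGBBGGGGG
GGBBGGGGG
After op 3 paint(1,6,Y):
GGGRGGGRG
GGGGGGYRG
GGGGGGGRG
GGBBGGGGG
GGBBGGGGG
GGBBGGGGG
GGBBGGGGG

Answer: GGGRGGGRG
GGGGGGYRG
GGGGGGGRG
GGBBGGGGG
GGBBGGGGG
GGBBGGGGG
GGBBGGGGG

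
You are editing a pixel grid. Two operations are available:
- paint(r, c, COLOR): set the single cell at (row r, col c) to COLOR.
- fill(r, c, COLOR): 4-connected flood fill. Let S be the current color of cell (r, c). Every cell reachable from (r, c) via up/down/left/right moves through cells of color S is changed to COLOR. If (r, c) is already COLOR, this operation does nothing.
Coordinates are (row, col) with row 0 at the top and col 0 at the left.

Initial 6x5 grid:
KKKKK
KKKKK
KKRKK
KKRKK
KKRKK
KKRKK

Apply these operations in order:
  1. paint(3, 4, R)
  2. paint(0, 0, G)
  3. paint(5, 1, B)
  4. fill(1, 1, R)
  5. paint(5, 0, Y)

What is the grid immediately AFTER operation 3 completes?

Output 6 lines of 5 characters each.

Answer: GKKKK
KKKKK
KKRKK
KKRKR
KKRKK
KBRKK

Derivation:
After op 1 paint(3,4,R):
KKKKK
KKKKK
KKRKK
KKRKR
KKRKK
KKRKK
After op 2 paint(0,0,G):
GKKKK
KKKKK
KKRKK
KKRKR
KKRKK
KKRKK
After op 3 paint(5,1,B):
GKKKK
KKKKK
KKRKK
KKRKR
KKRKK
KBRKK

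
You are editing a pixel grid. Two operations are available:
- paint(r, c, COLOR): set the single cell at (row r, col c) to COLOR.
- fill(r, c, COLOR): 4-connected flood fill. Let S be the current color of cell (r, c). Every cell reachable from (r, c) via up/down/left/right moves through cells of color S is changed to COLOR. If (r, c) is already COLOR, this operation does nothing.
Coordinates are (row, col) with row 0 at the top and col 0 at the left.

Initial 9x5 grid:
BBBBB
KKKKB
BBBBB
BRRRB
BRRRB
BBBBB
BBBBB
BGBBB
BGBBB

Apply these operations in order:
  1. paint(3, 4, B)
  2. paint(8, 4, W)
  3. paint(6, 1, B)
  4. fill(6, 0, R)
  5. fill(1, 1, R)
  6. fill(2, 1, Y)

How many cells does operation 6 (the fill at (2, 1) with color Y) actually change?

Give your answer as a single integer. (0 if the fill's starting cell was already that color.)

After op 1 paint(3,4,B):
BBBBB
KKKKB
BBBBB
BRRRB
BRRRB
BBBBB
BBBBB
BGBBB
BGBBB
After op 2 paint(8,4,W):
BBBBB
KKKKB
BBBBB
BRRRB
BRRRB
BBBBB
BBBBB
BGBBB
BGBBW
After op 3 paint(6,1,B):
BBBBB
KKKKB
BBBBB
BRRRB
BRRRB
BBBBB
BBBBB
BGBBB
BGBBW
After op 4 fill(6,0,R) [32 cells changed]:
RRRRR
KKKKR
RRRRR
RRRRR
RRRRR
RRRRR
RRRRR
RGRRR
RGRRW
After op 5 fill(1,1,R) [4 cells changed]:
RRRRR
RRRRR
RRRRR
RRRRR
RRRRR
RRRRR
RRRRR
RGRRR
RGRRW
After op 6 fill(2,1,Y) [42 cells changed]:
YYYYY
YYYYY
YYYYY
YYYYY
YYYYY
YYYYY
YYYYY
YGYYY
YGYYW

Answer: 42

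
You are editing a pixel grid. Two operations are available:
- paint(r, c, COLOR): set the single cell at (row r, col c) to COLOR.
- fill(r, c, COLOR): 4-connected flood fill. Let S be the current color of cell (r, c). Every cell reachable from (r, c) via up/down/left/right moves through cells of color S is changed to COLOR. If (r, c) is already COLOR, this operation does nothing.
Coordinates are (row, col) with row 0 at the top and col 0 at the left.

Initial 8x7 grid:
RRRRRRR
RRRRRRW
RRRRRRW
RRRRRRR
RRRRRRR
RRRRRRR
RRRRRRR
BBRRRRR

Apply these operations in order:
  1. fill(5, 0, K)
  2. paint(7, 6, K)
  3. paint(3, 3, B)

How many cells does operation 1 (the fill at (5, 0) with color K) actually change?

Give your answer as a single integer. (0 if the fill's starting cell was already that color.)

After op 1 fill(5,0,K) [52 cells changed]:
KKKKKKK
KKKKKKW
KKKKKKW
KKKKKKK
KKKKKKK
KKKKKKK
KKKKKKK
BBKKKKK

Answer: 52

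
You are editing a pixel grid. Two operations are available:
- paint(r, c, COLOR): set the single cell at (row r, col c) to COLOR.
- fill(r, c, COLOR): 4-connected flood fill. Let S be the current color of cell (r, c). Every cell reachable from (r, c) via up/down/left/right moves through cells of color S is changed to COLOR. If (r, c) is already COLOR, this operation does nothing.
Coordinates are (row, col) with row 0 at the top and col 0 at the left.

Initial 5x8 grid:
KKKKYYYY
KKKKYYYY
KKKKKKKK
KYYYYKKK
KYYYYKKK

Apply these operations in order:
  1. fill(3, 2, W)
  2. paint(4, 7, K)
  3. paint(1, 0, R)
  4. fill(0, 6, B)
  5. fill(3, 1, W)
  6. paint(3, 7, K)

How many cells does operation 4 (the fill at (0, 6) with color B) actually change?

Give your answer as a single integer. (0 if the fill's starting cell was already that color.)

After op 1 fill(3,2,W) [8 cells changed]:
KKKKYYYY
KKKKYYYY
KKKKKKKK
KWWWWKKK
KWWWWKKK
After op 2 paint(4,7,K):
KKKKYYYY
KKKKYYYY
KKKKKKKK
KWWWWKKK
KWWWWKKK
After op 3 paint(1,0,R):
KKKKYYYY
RKKKYYYY
KKKKKKKK
KWWWWKKK
KWWWWKKK
After op 4 fill(0,6,B) [8 cells changed]:
KKKKBBBB
RKKKBBBB
KKKKKKKK
KWWWWKKK
KWWWWKKK

Answer: 8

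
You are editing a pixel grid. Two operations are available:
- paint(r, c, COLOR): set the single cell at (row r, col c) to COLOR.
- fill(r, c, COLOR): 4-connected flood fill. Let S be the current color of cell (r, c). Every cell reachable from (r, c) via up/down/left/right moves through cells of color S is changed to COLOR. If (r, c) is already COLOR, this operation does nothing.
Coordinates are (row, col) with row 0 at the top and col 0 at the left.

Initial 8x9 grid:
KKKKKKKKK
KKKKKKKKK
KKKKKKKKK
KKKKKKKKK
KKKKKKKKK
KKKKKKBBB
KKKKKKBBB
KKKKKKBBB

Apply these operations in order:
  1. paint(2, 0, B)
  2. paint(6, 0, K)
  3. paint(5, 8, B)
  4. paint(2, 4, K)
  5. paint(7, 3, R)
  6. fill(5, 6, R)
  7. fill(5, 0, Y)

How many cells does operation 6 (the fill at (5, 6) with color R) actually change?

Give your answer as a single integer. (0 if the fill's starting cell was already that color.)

Answer: 9

Derivation:
After op 1 paint(2,0,B):
KKKKKKKKK
KKKKKKKKK
BKKKKKKKK
KKKKKKKKK
KKKKKKKKK
KKKKKKBBB
KKKKKKBBB
KKKKKKBBB
After op 2 paint(6,0,K):
KKKKKKKKK
KKKKKKKKK
BKKKKKKKK
KKKKKKKKK
KKKKKKKKK
KKKKKKBBB
KKKKKKBBB
KKKKKKBBB
After op 3 paint(5,8,B):
KKKKKKKKK
KKKKKKKKK
BKKKKKKKK
KKKKKKKKK
KKKKKKKKK
KKKKKKBBB
KKKKKKBBB
KKKKKKBBB
After op 4 paint(2,4,K):
KKKKKKKKK
KKKKKKKKK
BKKKKKKKK
KKKKKKKKK
KKKKKKKKK
KKKKKKBBB
KKKKKKBBB
KKKKKKBBB
After op 5 paint(7,3,R):
KKKKKKKKK
KKKKKKKKK
BKKKKKKKK
KKKKKKKKK
KKKKKKKKK
KKKKKKBBB
KKKKKKBBB
KKKRKKBBB
After op 6 fill(5,6,R) [9 cells changed]:
KKKKKKKKK
KKKKKKKKK
BKKKKKKKK
KKKKKKKKK
KKKKKKKKK
KKKKKKRRR
KKKKKKRRR
KKKRKKRRR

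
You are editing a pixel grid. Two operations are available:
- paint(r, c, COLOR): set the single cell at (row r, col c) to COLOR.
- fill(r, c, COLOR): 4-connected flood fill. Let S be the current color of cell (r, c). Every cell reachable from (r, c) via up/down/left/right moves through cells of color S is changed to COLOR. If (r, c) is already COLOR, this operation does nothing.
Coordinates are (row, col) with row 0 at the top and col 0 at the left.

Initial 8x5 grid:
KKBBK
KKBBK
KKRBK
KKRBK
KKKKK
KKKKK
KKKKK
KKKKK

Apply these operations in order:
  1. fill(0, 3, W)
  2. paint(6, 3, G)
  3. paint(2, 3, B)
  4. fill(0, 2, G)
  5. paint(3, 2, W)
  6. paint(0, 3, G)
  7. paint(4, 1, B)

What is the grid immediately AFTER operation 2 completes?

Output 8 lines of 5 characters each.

After op 1 fill(0,3,W) [6 cells changed]:
KKWWK
KKWWK
KKRWK
KKRWK
KKKKK
KKKKK
KKKKK
KKKKK
After op 2 paint(6,3,G):
KKWWK
KKWWK
KKRWK
KKRWK
KKKKK
KKKKK
KKKGK
KKKKK

Answer: KKWWK
KKWWK
KKRWK
KKRWK
KKKKK
KKKKK
KKKGK
KKKKK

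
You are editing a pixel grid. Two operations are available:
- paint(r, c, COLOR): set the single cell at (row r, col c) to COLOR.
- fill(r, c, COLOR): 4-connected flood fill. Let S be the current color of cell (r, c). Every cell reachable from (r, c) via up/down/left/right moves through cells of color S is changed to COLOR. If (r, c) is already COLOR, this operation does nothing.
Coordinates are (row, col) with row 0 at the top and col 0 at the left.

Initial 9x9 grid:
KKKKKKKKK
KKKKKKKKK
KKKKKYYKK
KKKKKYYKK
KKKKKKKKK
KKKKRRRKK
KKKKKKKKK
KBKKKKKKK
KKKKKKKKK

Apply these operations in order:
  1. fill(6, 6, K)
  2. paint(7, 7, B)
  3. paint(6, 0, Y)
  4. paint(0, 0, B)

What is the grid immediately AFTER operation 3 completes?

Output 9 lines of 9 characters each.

After op 1 fill(6,6,K) [0 cells changed]:
KKKKKKKKK
KKKKKKKKK
KKKKKYYKK
KKKKKYYKK
KKKKKKKKK
KKKKRRRKK
KKKKKKKKK
KBKKKKKKK
KKKKKKKKK
After op 2 paint(7,7,B):
KKKKKKKKK
KKKKKKKKK
KKKKKYYKK
KKKKKYYKK
KKKKKKKKK
KKKKRRRKK
KKKKKKKKK
KBKKKKKBK
KKKKKKKKK
After op 3 paint(6,0,Y):
KKKKKKKKK
KKKKKKKKK
KKKKKYYKK
KKKKKYYKK
KKKKKKKKK
KKKKRRRKK
YKKKKKKKK
KBKKKKKBK
KKKKKKKKK

Answer: KKKKKKKKK
KKKKKKKKK
KKKKKYYKK
KKKKKYYKK
KKKKKKKKK
KKKKRRRKK
YKKKKKKKK
KBKKKKKBK
KKKKKKKKK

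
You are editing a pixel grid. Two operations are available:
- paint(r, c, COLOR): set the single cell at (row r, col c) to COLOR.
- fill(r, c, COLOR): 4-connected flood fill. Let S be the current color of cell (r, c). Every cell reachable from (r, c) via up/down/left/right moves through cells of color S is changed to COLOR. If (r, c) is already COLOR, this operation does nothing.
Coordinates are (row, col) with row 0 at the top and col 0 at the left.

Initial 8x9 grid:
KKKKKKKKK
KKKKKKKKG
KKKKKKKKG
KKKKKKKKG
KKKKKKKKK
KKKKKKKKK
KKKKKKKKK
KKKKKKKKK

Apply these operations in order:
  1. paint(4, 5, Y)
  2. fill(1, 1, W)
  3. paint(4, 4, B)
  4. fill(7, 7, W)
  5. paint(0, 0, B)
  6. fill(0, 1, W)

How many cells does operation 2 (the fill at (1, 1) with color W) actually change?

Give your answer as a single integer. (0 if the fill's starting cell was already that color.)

Answer: 68

Derivation:
After op 1 paint(4,5,Y):
KKKKKKKKK
KKKKKKKKG
KKKKKKKKG
KKKKKKKKG
KKKKKYKKK
KKKKKKKKK
KKKKKKKKK
KKKKKKKKK
After op 2 fill(1,1,W) [68 cells changed]:
WWWWWWWWW
WWWWWWWWG
WWWWWWWWG
WWWWWWWWG
WWWWWYWWW
WWWWWWWWW
WWWWWWWWW
WWWWWWWWW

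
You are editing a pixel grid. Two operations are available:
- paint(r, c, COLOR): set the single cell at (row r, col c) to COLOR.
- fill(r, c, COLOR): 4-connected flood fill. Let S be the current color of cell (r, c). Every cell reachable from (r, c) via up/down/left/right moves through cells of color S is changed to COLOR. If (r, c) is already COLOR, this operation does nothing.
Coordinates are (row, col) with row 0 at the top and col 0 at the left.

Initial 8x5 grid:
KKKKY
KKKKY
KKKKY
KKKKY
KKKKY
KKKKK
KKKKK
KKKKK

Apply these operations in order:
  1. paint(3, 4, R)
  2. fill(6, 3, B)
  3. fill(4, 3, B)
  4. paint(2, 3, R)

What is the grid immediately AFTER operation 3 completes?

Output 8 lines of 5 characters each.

After op 1 paint(3,4,R):
KKKKY
KKKKY
KKKKY
KKKKR
KKKKY
KKKKK
KKKKK
KKKKK
After op 2 fill(6,3,B) [35 cells changed]:
BBBBY
BBBBY
BBBBY
BBBBR
BBBBY
BBBBB
BBBBB
BBBBB
After op 3 fill(4,3,B) [0 cells changed]:
BBBBY
BBBBY
BBBBY
BBBBR
BBBBY
BBBBB
BBBBB
BBBBB

Answer: BBBBY
BBBBY
BBBBY
BBBBR
BBBBY
BBBBB
BBBBB
BBBBB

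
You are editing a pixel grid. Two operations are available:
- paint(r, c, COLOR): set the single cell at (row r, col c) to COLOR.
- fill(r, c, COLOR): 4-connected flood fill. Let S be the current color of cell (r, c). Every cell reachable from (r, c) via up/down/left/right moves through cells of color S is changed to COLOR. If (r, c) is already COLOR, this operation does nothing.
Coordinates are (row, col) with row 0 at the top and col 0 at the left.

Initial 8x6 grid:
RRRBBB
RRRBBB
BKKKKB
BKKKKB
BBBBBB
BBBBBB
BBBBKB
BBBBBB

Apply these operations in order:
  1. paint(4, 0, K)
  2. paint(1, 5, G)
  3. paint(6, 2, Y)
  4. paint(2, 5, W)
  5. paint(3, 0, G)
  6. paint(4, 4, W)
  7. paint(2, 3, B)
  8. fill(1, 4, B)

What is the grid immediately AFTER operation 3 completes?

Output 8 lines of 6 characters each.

After op 1 paint(4,0,K):
RRRBBB
RRRBBB
BKKKKB
BKKKKB
KBBBBB
BBBBBB
BBBBKB
BBBBBB
After op 2 paint(1,5,G):
RRRBBB
RRRBBG
BKKKKB
BKKKKB
KBBBBB
BBBBBB
BBBBKB
BBBBBB
After op 3 paint(6,2,Y):
RRRBBB
RRRBBG
BKKKKB
BKKKKB
KBBBBB
BBBBBB
BBYBKB
BBBBBB

Answer: RRRBBB
RRRBBG
BKKKKB
BKKKKB
KBBBBB
BBBBBB
BBYBKB
BBBBBB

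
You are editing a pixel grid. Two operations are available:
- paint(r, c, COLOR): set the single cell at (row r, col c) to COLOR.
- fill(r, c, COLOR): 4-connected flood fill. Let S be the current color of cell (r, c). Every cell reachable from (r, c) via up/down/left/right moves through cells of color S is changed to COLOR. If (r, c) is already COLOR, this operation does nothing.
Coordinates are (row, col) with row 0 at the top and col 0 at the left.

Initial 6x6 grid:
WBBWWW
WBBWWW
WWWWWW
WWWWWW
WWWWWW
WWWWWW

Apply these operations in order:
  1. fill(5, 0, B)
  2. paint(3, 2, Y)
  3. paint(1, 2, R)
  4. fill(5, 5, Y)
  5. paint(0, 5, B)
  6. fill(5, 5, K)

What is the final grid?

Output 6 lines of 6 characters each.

Answer: KKKKKB
KKRKKK
KKKKKK
KKKKKK
KKKKKK
KKKKKK

Derivation:
After op 1 fill(5,0,B) [32 cells changed]:
BBBBBB
BBBBBB
BBBBBB
BBBBBB
BBBBBB
BBBBBB
After op 2 paint(3,2,Y):
BBBBBB
BBBBBB
BBBBBB
BBYBBB
BBBBBB
BBBBBB
After op 3 paint(1,2,R):
BBBBBB
BBRBBB
BBBBBB
BBYBBB
BBBBBB
BBBBBB
After op 4 fill(5,5,Y) [34 cells changed]:
YYYYYY
YYRYYY
YYYYYY
YYYYYY
YYYYYY
YYYYYY
After op 5 paint(0,5,B):
YYYYYB
YYRYYY
YYYYYY
YYYYYY
YYYYYY
YYYYYY
After op 6 fill(5,5,K) [34 cells changed]:
KKKKKB
KKRKKK
KKKKKK
KKKKKK
KKKKKK
KKKKKK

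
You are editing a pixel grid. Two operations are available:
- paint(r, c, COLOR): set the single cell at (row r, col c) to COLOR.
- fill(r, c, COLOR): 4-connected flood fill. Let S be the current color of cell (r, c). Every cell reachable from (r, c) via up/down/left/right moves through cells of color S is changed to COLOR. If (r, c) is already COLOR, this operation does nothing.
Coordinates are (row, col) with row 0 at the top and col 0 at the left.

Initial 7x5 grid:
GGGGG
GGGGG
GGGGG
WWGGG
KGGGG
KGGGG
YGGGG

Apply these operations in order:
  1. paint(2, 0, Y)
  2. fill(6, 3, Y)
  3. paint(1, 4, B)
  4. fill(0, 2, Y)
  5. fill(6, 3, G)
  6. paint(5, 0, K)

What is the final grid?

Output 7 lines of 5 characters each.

Answer: GGGGG
GGGGB
GGGGG
WWGGG
KGGGG
KGGGG
GGGGG

Derivation:
After op 1 paint(2,0,Y):
GGGGG
GGGGG
YGGGG
WWGGG
KGGGG
KGGGG
YGGGG
After op 2 fill(6,3,Y) [29 cells changed]:
YYYYY
YYYYY
YYYYY
WWYYY
KYYYY
KYYYY
YYYYY
After op 3 paint(1,4,B):
YYYYY
YYYYB
YYYYY
WWYYY
KYYYY
KYYYY
YYYYY
After op 4 fill(0,2,Y) [0 cells changed]:
YYYYY
YYYYB
YYYYY
WWYYY
KYYYY
KYYYY
YYYYY
After op 5 fill(6,3,G) [30 cells changed]:
GGGGG
GGGGB
GGGGG
WWGGG
KGGGG
KGGGG
GGGGG
After op 6 paint(5,0,K):
GGGGG
GGGGB
GGGGG
WWGGG
KGGGG
KGGGG
GGGGG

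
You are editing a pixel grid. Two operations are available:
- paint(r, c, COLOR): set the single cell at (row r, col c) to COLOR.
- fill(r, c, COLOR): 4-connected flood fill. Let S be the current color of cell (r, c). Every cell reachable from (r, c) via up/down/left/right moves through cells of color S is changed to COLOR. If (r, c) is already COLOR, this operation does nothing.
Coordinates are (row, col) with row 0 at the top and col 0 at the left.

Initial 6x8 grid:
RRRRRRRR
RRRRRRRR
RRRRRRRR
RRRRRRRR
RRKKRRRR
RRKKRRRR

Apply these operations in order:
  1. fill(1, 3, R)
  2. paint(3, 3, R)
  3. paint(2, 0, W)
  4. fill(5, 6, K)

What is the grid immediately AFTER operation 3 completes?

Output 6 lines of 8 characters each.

After op 1 fill(1,3,R) [0 cells changed]:
RRRRRRRR
RRRRRRRR
RRRRRRRR
RRRRRRRR
RRKKRRRR
RRKKRRRR
After op 2 paint(3,3,R):
RRRRRRRR
RRRRRRRR
RRRRRRRR
RRRRRRRR
RRKKRRRR
RRKKRRRR
After op 3 paint(2,0,W):
RRRRRRRR
RRRRRRRR
WRRRRRRR
RRRRRRRR
RRKKRRRR
RRKKRRRR

Answer: RRRRRRRR
RRRRRRRR
WRRRRRRR
RRRRRRRR
RRKKRRRR
RRKKRRRR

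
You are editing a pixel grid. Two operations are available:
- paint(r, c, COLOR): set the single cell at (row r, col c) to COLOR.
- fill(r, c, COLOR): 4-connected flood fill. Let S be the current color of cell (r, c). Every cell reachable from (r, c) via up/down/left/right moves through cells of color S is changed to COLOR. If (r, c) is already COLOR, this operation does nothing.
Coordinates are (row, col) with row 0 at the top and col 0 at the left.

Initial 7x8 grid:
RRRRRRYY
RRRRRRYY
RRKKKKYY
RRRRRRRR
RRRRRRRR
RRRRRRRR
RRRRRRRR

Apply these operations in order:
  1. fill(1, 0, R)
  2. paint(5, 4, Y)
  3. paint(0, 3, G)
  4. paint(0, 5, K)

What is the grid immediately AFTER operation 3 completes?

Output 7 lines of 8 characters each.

Answer: RRRGRRYY
RRRRRRYY
RRKKKKYY
RRRRRRRR
RRRRRRRR
RRRRYRRR
RRRRRRRR

Derivation:
After op 1 fill(1,0,R) [0 cells changed]:
RRRRRRYY
RRRRRRYY
RRKKKKYY
RRRRRRRR
RRRRRRRR
RRRRRRRR
RRRRRRRR
After op 2 paint(5,4,Y):
RRRRRRYY
RRRRRRYY
RRKKKKYY
RRRRRRRR
RRRRRRRR
RRRRYRRR
RRRRRRRR
After op 3 paint(0,3,G):
RRRGRRYY
RRRRRRYY
RRKKKKYY
RRRRRRRR
RRRRRRRR
RRRRYRRR
RRRRRRRR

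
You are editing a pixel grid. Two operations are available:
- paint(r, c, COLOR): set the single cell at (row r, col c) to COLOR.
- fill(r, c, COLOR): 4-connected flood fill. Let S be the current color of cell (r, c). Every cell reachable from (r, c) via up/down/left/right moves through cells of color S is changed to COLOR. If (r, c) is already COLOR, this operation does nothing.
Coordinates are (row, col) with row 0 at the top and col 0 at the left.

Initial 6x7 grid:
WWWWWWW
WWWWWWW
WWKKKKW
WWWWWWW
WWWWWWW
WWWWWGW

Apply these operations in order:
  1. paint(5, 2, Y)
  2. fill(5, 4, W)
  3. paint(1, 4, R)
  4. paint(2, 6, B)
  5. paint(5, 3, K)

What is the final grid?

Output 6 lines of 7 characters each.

After op 1 paint(5,2,Y):
WWWWWWW
WWWWWWW
WWKKKKW
WWWWWWW
WWWWWWW
WWYWWGW
After op 2 fill(5,4,W) [0 cells changed]:
WWWWWWW
WWWWWWW
WWKKKKW
WWWWWWW
WWWWWWW
WWYWWGW
After op 3 paint(1,4,R):
WWWWWWW
WWWWRWW
WWKKKKW
WWWWWWW
WWWWWWW
WWYWWGW
After op 4 paint(2,6,B):
WWWWWWW
WWWWRWW
WWKKKKB
WWWWWWW
WWWWWWW
WWYWWGW
After op 5 paint(5,3,K):
WWWWWWW
WWWWRWW
WWKKKKB
WWWWWWW
WWWWWWW
WWYKWGW

Answer: WWWWWWW
WWWWRWW
WWKKKKB
WWWWWWW
WWWWWWW
WWYKWGW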